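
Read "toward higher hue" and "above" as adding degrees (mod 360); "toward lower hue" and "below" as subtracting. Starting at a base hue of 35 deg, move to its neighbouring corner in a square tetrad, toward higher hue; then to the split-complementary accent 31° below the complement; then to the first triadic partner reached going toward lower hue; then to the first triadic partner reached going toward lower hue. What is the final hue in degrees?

34°

+90° (square ↑): 35 + 90 = 125°
+149° (split-comp 31° ↓): 125 + 149 = 274°
−120° (triadic ↓): 274 − 120 = 154°
−120° (triadic ↓): 154 − 120 = 34°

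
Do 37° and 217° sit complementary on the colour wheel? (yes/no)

yes

Angular distance: |37 − 217| = 180 = 180°.
Complementary requires 180°.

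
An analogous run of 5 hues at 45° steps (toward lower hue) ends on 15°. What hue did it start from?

195°

4 steps of 45° (toward lower hue) give a net shift of −180°.
Start = end − shift: 15 + 180 = 195°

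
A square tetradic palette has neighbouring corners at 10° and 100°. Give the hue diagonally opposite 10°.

A square tetradic scheme places four hues 90° apart; opposite corners are 180° apart.
10 + 180 = 190°

190°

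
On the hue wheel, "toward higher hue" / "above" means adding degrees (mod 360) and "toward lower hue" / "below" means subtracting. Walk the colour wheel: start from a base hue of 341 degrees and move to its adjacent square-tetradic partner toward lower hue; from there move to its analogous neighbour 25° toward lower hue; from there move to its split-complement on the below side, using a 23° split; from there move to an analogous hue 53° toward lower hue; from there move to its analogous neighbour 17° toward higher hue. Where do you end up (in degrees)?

347°

square ↓ −90°: 341 − 90 = 251°
analog 25° ↓ −25°: 251 − 25 = 226°
split-comp 23° ↓ +157°: 226 + 157 = 383 → 383 − 360 = 23°
analog 53° ↓ −53°: 23 − 53 = -30 → -30 + 360 = 330°
analog 17° ↑ +17°: 330 + 17 = 347°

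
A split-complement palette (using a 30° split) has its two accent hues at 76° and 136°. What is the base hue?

The accents sit 30° either side of the complement, so the complement is their short-arc midpoint on the wheel.
Short-arc midpoint of 76° and 136°: 106°.
Base is 180° from the complement: 106 − 180 = -74 → -74 + 360 = 286°

286°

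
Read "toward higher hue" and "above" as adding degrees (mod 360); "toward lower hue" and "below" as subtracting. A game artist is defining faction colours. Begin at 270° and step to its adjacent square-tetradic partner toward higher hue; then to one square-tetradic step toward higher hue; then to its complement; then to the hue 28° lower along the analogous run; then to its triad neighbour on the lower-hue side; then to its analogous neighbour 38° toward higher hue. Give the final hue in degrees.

+90° (square ↑): 270 + 90 = 360 → 360 − 360 = 0°
+90° (square ↑): 0 + 90 = 90°
+180° (complement): 90 + 180 = 270°
−28° (analog 28° ↓): 270 − 28 = 242°
−120° (triadic ↓): 242 − 120 = 122°
+38° (analog 38° ↑): 122 + 38 = 160°

160°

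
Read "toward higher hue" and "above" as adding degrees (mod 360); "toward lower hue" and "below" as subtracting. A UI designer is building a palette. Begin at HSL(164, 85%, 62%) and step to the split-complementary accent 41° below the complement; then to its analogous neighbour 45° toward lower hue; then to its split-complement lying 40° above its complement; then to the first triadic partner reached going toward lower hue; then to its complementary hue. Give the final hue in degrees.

178°

+139° (split-comp 41° ↓): 164 + 139 = 303°
−45° (analog 45° ↓): 303 − 45 = 258°
+220° (split-comp 40° ↑): 258 + 220 = 478 → 478 − 360 = 118°
−120° (triadic ↓): 118 − 120 = -2 → -2 + 360 = 358°
+180° (complement): 358 + 180 = 538 → 538 − 360 = 178°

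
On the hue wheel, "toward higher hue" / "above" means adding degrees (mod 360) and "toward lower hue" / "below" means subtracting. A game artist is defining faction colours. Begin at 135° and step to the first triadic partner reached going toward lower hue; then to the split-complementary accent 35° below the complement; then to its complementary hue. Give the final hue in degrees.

340°

135 − 120 = 15°   (triadic ↓)
15 + 145 = 160°   (split-comp 35° ↓)
160 + 180 = 340°   (complement)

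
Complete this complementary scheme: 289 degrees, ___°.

The complement sits 180° across the wheel.
The full set through 289° is {109°, 289°}.
Given {289°}, the missing hue is 109°.

109°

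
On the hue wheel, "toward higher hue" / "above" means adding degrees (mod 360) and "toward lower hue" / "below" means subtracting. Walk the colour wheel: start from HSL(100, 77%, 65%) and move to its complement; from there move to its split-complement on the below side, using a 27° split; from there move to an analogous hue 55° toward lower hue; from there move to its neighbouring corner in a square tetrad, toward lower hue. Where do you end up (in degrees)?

288°

+180° (complement): 100 + 180 = 280°
+153° (split-comp 27° ↓): 280 + 153 = 433 → 433 − 360 = 73°
−55° (analog 55° ↓): 73 − 55 = 18°
−90° (square ↓): 18 − 90 = -72 → -72 + 360 = 288°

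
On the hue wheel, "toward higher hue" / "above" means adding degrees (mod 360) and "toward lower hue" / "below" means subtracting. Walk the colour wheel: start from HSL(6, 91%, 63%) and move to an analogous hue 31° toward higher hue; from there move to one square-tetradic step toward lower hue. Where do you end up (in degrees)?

307°

6 + 31 = 37°   (analog 31° ↑)
37 − 90 = -53 → -53 + 360 = 307°   (square ↓)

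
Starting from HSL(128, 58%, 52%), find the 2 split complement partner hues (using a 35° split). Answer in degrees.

273° and 343°

Complement of 128°: 128 + 180 = 308°
308 − 35 = 273°
308 + 35 = 343°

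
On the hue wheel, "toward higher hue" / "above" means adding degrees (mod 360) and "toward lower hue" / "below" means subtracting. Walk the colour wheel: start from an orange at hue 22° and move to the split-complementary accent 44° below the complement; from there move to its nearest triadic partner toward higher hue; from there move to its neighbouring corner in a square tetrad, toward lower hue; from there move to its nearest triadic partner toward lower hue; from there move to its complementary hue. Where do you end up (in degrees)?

split-comp 44° ↓ +136°: 22 + 136 = 158°
triadic ↑ +120°: 158 + 120 = 278°
square ↓ −90°: 278 − 90 = 188°
triadic ↓ −120°: 188 − 120 = 68°
complement +180°: 68 + 180 = 248°

248°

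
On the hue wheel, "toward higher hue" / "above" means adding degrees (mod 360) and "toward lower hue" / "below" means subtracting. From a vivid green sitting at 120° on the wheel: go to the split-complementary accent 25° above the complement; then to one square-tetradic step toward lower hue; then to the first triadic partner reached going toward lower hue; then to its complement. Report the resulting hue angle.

+205° (split-comp 25° ↑): 120 + 205 = 325°
−90° (square ↓): 325 − 90 = 235°
−120° (triadic ↓): 235 − 120 = 115°
+180° (complement): 115 + 180 = 295°

295°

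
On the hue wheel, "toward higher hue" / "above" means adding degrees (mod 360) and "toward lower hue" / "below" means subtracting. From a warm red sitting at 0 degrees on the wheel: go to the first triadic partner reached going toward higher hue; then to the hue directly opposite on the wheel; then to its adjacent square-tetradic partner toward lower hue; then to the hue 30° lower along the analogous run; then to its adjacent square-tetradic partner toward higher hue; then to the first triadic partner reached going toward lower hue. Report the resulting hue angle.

0 + 120 = 120°   (triadic ↑)
120 + 180 = 300°   (complement)
300 − 90 = 210°   (square ↓)
210 − 30 = 180°   (analog 30° ↓)
180 + 90 = 270°   (square ↑)
270 − 120 = 150°   (triadic ↓)

150°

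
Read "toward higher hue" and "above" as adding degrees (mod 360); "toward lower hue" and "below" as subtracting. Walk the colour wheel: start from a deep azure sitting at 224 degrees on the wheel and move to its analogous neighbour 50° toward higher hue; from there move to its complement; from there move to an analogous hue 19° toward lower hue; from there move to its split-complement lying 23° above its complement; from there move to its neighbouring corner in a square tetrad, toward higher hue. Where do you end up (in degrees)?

8°

analog 50° ↑ +50°: 224 + 50 = 274°
complement +180°: 274 + 180 = 454 → 454 − 360 = 94°
analog 19° ↓ −19°: 94 − 19 = 75°
split-comp 23° ↑ +203°: 75 + 203 = 278°
square ↑ +90°: 278 + 90 = 368 → 368 − 360 = 8°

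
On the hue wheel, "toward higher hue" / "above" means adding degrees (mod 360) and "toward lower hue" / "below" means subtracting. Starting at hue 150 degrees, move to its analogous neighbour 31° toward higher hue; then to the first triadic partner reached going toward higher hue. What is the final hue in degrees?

301°

+31° (analog 31° ↑): 150 + 31 = 181°
+120° (triadic ↑): 181 + 120 = 301°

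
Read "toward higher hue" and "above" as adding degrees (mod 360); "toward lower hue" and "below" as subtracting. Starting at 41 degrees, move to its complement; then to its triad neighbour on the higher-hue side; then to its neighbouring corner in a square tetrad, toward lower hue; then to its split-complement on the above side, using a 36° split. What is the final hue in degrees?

107°

complement +180°: 41 + 180 = 221°
triadic ↑ +120°: 221 + 120 = 341°
square ↓ −90°: 341 − 90 = 251°
split-comp 36° ↑ +216°: 251 + 216 = 467 → 467 − 360 = 107°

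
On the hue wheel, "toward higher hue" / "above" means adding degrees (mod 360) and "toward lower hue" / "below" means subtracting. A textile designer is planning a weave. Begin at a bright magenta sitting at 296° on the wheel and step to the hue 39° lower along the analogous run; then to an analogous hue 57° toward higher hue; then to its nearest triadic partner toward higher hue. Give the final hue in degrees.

−39° (analog 39° ↓): 296 − 39 = 257°
+57° (analog 57° ↑): 257 + 57 = 314°
+120° (triadic ↑): 314 + 120 = 434 → 434 − 360 = 74°

74°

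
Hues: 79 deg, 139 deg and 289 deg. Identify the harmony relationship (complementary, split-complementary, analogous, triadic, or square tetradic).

split-complementary

Sort the hues: 79°, 139°, 289°.
Successive gaps around the wheel: 60°, 150°, 150°.
Two 150° gaps and one 60° gap — a base hue opposite a pair of accents 30° either side of its complement — is the split-complementary pattern.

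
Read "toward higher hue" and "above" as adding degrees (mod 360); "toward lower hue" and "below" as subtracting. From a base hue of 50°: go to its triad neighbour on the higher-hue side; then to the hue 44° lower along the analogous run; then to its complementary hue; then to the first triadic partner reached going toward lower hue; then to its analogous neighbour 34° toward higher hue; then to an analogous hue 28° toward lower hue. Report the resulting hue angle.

192°

triadic ↑ +120°: 50 + 120 = 170°
analog 44° ↓ −44°: 170 − 44 = 126°
complement +180°: 126 + 180 = 306°
triadic ↓ −120°: 306 − 120 = 186°
analog 34° ↑ +34°: 186 + 34 = 220°
analog 28° ↓ −28°: 220 − 28 = 192°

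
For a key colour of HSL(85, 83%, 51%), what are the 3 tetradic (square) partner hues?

175°, 265°, 355°

A square tetradic scheme places four hues every 90°.
85 + 90 = 175°
85 + 180 = 265°
85 + 270 = 355°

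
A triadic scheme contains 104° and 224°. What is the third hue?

344°

A triad spaces three hues 120° apart.
The full set is {104°, 224°, 344°}.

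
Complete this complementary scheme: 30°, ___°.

The complement sits 180° across the wheel.
The full set through 30° is {30°, 210°}.
Given {30°}, the missing hue is 210°.

210°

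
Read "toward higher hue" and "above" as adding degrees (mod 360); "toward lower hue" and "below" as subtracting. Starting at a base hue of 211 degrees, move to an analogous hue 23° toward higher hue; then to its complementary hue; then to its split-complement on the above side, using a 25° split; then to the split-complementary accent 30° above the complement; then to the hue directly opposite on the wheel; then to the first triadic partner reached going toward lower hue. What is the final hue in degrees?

169°

analog 23° ↑ +23°: 211 + 23 = 234°
complement +180°: 234 + 180 = 414 → 414 − 360 = 54°
split-comp 25° ↑ +205°: 54 + 205 = 259°
split-comp 30° ↑ +210°: 259 + 210 = 469 → 469 − 360 = 109°
complement +180°: 109 + 180 = 289°
triadic ↓ −120°: 289 − 120 = 169°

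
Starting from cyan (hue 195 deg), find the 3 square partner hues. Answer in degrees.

A square tetradic scheme places four hues every 90°.
195 + 90 = 285°
195 + 180 = 375 → 375 − 360 = 15°
195 + 270 = 465 → 465 − 360 = 105°

285°, 15°, and 105°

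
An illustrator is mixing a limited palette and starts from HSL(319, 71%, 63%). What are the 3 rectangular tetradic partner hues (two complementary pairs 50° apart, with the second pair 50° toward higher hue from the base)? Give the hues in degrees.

A rectangular tetradic uses two complementary pairs 50° apart: offsets 0°, 50°, 180°, 230°.
319 + 50 = 369 → 369 − 360 = 9°
319 + 180 = 499 → 499 − 360 = 139°
319 + 230 = 549 → 549 − 360 = 189°

9°, 139°, 189°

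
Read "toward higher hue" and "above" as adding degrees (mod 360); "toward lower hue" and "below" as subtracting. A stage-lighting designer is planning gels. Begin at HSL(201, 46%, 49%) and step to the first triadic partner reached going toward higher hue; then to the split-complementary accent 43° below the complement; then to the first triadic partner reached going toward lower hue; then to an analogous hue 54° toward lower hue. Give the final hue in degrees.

201 + 120 = 321°   (triadic ↑)
321 + 137 = 458 → 458 − 360 = 98°   (split-comp 43° ↓)
98 − 120 = -22 → -22 + 360 = 338°   (triadic ↓)
338 − 54 = 284°   (analog 54° ↓)

284°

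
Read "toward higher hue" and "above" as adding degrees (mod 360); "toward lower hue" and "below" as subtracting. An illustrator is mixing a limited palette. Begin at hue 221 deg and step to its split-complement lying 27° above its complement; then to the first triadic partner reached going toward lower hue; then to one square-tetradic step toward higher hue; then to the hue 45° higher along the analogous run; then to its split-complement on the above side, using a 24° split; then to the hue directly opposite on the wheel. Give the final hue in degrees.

107°

+207° (split-comp 27° ↑): 221 + 207 = 428 → 428 − 360 = 68°
−120° (triadic ↓): 68 − 120 = -52 → -52 + 360 = 308°
+90° (square ↑): 308 + 90 = 398 → 398 − 360 = 38°
+45° (analog 45° ↑): 38 + 45 = 83°
+204° (split-comp 24° ↑): 83 + 204 = 287°
+180° (complement): 287 + 180 = 467 → 467 − 360 = 107°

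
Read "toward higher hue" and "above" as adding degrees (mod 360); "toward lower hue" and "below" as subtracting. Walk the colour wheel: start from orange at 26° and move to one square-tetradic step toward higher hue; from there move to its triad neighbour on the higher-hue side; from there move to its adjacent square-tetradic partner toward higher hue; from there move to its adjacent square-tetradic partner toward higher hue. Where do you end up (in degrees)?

56°

+90° (square ↑): 26 + 90 = 116°
+120° (triadic ↑): 116 + 120 = 236°
+90° (square ↑): 236 + 90 = 326°
+90° (square ↑): 326 + 90 = 416 → 416 − 360 = 56°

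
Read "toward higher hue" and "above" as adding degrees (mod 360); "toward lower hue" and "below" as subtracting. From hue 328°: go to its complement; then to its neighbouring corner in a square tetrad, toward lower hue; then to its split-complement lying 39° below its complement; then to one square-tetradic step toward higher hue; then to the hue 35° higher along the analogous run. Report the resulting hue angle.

+180° (complement): 328 + 180 = 508 → 508 − 360 = 148°
−90° (square ↓): 148 − 90 = 58°
+141° (split-comp 39° ↓): 58 + 141 = 199°
+90° (square ↑): 199 + 90 = 289°
+35° (analog 35° ↑): 289 + 35 = 324°

324°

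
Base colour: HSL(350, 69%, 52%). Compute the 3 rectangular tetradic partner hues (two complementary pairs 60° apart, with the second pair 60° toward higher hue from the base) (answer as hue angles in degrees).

50°, 170°, 230°

A rectangular tetradic uses two complementary pairs 60° apart: offsets 0°, 60°, 180°, 240°.
350 + 60 = 410 → 410 − 360 = 50°
350 + 180 = 530 → 530 − 360 = 170°
350 + 240 = 590 → 590 − 360 = 230°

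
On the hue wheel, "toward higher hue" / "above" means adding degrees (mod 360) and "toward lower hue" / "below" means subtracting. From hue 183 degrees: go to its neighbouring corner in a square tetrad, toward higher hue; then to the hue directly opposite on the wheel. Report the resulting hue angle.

square ↑ +90°: 183 + 90 = 273°
complement +180°: 273 + 180 = 453 → 453 − 360 = 93°

93°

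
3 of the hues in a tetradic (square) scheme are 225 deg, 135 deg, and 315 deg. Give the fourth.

A square tetradic scheme places four hues every 90°.
The full set through 135° is {45°, 135°, 225°, 315°}.
Given {135°, 225°, 315°}, the missing hue is 45°.

45°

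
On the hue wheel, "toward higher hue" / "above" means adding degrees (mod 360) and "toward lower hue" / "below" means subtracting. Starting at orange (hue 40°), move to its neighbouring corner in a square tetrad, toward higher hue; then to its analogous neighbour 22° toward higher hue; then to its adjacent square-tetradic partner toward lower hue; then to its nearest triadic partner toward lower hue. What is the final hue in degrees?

40 + 90 = 130°   (square ↑)
130 + 22 = 152°   (analog 22° ↑)
152 − 90 = 62°   (square ↓)
62 − 120 = -58 → -58 + 360 = 302°   (triadic ↓)

302°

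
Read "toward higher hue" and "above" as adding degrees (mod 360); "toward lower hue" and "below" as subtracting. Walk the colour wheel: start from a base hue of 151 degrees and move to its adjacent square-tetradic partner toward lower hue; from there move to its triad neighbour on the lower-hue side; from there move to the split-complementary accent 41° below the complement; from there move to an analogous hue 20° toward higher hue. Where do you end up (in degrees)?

square ↓ −90°: 151 − 90 = 61°
triadic ↓ −120°: 61 − 120 = -59 → -59 + 360 = 301°
split-comp 41° ↓ +139°: 301 + 139 = 440 → 440 − 360 = 80°
analog 20° ↑ +20°: 80 + 20 = 100°

100°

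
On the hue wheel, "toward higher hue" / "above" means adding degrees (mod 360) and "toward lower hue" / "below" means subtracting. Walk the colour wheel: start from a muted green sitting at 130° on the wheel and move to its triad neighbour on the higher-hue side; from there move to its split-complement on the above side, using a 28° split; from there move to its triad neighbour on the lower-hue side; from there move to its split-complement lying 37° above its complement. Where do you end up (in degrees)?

triadic ↑ +120°: 130 + 120 = 250°
split-comp 28° ↑ +208°: 250 + 208 = 458 → 458 − 360 = 98°
triadic ↓ −120°: 98 − 120 = -22 → -22 + 360 = 338°
split-comp 37° ↑ +217°: 338 + 217 = 555 → 555 − 360 = 195°

195°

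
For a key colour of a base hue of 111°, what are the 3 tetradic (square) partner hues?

111 + 90 = 201°
111 + 180 = 291°
111 + 270 = 381 → 381 − 360 = 21°

201°, 291°, 21°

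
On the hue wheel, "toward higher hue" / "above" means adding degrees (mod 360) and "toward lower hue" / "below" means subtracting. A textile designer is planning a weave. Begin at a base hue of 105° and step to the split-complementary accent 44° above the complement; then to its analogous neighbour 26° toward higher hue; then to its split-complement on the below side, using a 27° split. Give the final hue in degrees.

+224° (split-comp 44° ↑): 105 + 224 = 329°
+26° (analog 26° ↑): 329 + 26 = 355°
+153° (split-comp 27° ↓): 355 + 153 = 508 → 508 − 360 = 148°

148°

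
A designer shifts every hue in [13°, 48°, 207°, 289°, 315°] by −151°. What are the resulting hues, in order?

222°, 257°, 56°, 138°, 164°

13 − 151 = -138 → -138 + 360 = 222°
48 − 151 = -103 → -103 + 360 = 257°
207 − 151 = 56°
289 − 151 = 138°
315 − 151 = 164°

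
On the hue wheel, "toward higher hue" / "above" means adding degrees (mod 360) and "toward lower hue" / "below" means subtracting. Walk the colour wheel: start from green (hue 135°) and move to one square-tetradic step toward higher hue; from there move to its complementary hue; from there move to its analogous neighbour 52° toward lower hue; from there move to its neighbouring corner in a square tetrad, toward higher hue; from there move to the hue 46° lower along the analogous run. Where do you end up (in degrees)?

square ↑ +90°: 135 + 90 = 225°
complement +180°: 225 + 180 = 405 → 405 − 360 = 45°
analog 52° ↓ −52°: 45 − 52 = -7 → -7 + 360 = 353°
square ↑ +90°: 353 + 90 = 443 → 443 − 360 = 83°
analog 46° ↓ −46°: 83 − 46 = 37°

37°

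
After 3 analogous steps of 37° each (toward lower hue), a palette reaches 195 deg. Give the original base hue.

306°

3 steps of 37° (toward lower hue) give a net shift of −111°.
Start = end − shift: 195 + 111 = 306°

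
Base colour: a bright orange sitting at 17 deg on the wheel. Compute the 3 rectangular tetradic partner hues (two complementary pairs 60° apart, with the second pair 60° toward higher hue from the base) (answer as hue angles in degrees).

77°, 197°, 257°

A rectangular tetradic uses two complementary pairs 60° apart: offsets 0°, 60°, 180°, 240°.
17 + 60 = 77°
17 + 180 = 197°
17 + 240 = 257°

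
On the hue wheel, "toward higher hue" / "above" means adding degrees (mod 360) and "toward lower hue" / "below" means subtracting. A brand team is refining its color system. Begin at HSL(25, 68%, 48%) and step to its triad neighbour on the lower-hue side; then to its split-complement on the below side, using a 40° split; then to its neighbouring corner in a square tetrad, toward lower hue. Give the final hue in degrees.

315°

−120° (triadic ↓): 25 − 120 = -95 → -95 + 360 = 265°
+140° (split-comp 40° ↓): 265 + 140 = 405 → 405 − 360 = 45°
−90° (square ↓): 45 − 90 = -45 → -45 + 360 = 315°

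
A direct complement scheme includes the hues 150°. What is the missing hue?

The complement sits 180° across the wheel.
The full set through 150° is {150°, 330°}.
Given {150°}, the missing hue is 330°.

330°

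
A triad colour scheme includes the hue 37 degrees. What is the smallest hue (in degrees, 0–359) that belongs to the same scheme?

A triad places three hues 120° apart.
The full set through 37° is {37°, 157°, 277°}.

37°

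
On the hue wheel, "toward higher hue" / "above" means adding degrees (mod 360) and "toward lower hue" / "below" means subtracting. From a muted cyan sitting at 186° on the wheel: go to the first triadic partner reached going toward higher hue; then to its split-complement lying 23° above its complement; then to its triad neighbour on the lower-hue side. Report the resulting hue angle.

29°

+120° (triadic ↑): 186 + 120 = 306°
+203° (split-comp 23° ↑): 306 + 203 = 509 → 509 − 360 = 149°
−120° (triadic ↓): 149 − 120 = 29°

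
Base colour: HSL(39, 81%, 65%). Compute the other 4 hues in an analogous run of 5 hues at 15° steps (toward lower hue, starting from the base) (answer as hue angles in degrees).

24°, 9°, 354°, and 339°

Analogous hues sit every 15° along the wheel.
39 − 15 = 24°
39 − 30 = 9°
39 − 45 = -6 → -6 + 360 = 354°
39 − 60 = -21 → -21 + 360 = 339°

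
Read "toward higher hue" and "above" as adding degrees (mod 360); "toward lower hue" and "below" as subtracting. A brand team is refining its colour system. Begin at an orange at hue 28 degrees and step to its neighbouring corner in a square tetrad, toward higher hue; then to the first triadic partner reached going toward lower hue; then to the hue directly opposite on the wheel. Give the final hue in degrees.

square ↑ +90°: 28 + 90 = 118°
triadic ↓ −120°: 118 − 120 = -2 → -2 + 360 = 358°
complement +180°: 358 + 180 = 538 → 538 − 360 = 178°

178°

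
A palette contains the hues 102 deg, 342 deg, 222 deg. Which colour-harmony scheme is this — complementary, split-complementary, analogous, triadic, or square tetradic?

Sort the hues: 102°, 222°, 342°.
Successive gaps around the wheel: 120°, 120°, 120°.
Three hues equally spaced 120° apart form a triad.

triadic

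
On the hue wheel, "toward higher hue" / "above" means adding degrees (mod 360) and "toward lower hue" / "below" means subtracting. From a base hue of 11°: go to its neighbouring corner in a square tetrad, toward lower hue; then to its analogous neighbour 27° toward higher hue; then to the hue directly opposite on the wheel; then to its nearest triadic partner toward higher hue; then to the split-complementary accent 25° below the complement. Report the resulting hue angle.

11 − 90 = -79 → -79 + 360 = 281°   (square ↓)
281 + 27 = 308°   (analog 27° ↑)
308 + 180 = 488 → 488 − 360 = 128°   (complement)
128 + 120 = 248°   (triadic ↑)
248 + 155 = 403 → 403 − 360 = 43°   (split-comp 25° ↓)

43°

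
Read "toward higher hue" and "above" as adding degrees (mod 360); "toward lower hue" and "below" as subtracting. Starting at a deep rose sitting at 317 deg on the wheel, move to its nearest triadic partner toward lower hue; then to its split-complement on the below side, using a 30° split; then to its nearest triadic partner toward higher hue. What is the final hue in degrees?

triadic ↓ −120°: 317 − 120 = 197°
split-comp 30° ↓ +150°: 197 + 150 = 347°
triadic ↑ +120°: 347 + 120 = 467 → 467 − 360 = 107°

107°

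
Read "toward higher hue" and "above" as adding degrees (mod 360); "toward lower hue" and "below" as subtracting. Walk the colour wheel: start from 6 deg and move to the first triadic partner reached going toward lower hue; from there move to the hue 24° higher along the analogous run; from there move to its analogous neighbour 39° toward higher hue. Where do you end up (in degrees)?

triadic ↓ −120°: 6 − 120 = -114 → -114 + 360 = 246°
analog 24° ↑ +24°: 246 + 24 = 270°
analog 39° ↑ +39°: 270 + 39 = 309°

309°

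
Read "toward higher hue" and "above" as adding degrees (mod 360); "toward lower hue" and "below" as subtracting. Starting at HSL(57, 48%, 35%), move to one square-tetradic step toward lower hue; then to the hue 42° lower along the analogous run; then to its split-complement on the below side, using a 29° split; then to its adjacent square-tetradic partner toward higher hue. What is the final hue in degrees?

square ↓ −90°: 57 − 90 = -33 → -33 + 360 = 327°
analog 42° ↓ −42°: 327 − 42 = 285°
split-comp 29° ↓ +151°: 285 + 151 = 436 → 436 − 360 = 76°
square ↑ +90°: 76 + 90 = 166°

166°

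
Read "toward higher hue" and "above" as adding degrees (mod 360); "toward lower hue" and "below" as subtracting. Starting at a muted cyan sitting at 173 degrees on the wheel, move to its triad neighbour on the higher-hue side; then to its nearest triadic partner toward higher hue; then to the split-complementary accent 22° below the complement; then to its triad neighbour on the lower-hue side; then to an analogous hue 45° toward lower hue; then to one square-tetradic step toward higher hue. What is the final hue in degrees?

+120° (triadic ↑): 173 + 120 = 293°
+120° (triadic ↑): 293 + 120 = 413 → 413 − 360 = 53°
+158° (split-comp 22° ↓): 53 + 158 = 211°
−120° (triadic ↓): 211 − 120 = 91°
−45° (analog 45° ↓): 91 − 45 = 46°
+90° (square ↑): 46 + 90 = 136°

136°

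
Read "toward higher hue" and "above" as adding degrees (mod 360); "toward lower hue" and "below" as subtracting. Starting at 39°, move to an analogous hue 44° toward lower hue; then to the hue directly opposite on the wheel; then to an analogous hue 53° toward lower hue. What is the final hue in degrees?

analog 44° ↓ −44°: 39 − 44 = -5 → -5 + 360 = 355°
complement +180°: 355 + 180 = 535 → 535 − 360 = 175°
analog 53° ↓ −53°: 175 − 53 = 122°

122°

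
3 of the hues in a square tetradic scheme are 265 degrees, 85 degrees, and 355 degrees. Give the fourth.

A square tetradic scheme places four hues every 90°.
The full set through 85° is {85°, 175°, 265°, 355°}.
Given {85°, 265°, 355°}, the missing hue is 175°.

175°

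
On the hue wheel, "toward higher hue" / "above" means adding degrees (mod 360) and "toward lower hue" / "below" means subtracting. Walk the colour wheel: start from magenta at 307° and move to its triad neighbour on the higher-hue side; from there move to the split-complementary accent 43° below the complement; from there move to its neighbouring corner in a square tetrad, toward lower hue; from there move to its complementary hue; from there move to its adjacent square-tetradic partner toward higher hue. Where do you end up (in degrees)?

+120° (triadic ↑): 307 + 120 = 427 → 427 − 360 = 67°
+137° (split-comp 43° ↓): 67 + 137 = 204°
−90° (square ↓): 204 − 90 = 114°
+180° (complement): 114 + 180 = 294°
+90° (square ↑): 294 + 90 = 384 → 384 − 360 = 24°

24°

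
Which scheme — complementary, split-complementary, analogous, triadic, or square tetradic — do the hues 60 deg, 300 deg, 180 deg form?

triadic

Sort the hues: 60°, 180°, 300°.
Successive gaps around the wheel: 120°, 120°, 120°.
Three hues equally spaced 120° apart form a triad.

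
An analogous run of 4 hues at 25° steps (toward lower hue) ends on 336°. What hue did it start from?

3 steps of 25° (toward lower hue) give a net shift of −75°.
Start = end − shift: 336 + 75 = 411 → 411 − 360 = 51°

51°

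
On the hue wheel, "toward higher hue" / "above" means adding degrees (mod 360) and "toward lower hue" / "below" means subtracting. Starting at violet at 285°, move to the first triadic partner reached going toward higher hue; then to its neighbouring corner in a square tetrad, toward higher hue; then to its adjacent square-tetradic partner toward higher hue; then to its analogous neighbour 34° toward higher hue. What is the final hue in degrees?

259°

triadic ↑ +120°: 285 + 120 = 405 → 405 − 360 = 45°
square ↑ +90°: 45 + 90 = 135°
square ↑ +90°: 135 + 90 = 225°
analog 34° ↑ +34°: 225 + 34 = 259°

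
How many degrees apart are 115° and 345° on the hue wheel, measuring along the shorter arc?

|115 − 345| = 230.
The shorter arc is 360 − 230 = 130°.

130°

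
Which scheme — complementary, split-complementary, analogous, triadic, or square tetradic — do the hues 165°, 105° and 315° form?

Sort the hues: 105°, 165°, 315°.
Successive gaps around the wheel: 60°, 150°, 150°.
Two 150° gaps and one 60° gap — a base hue opposite a pair of accents 30° either side of its complement — is the split-complementary pattern.

split-complementary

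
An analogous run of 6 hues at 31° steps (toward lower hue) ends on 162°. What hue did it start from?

5 steps of 31° (toward lower hue) give a net shift of −155°.
Start = end − shift: 162 + 155 = 317°

317°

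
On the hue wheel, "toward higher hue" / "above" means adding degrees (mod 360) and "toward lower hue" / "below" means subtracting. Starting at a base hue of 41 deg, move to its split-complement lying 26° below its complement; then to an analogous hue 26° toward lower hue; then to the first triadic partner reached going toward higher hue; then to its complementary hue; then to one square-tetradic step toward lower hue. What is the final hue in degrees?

41 + 154 = 195°   (split-comp 26° ↓)
195 − 26 = 169°   (analog 26° ↓)
169 + 120 = 289°   (triadic ↑)
289 + 180 = 469 → 469 − 360 = 109°   (complement)
109 − 90 = 19°   (square ↓)

19°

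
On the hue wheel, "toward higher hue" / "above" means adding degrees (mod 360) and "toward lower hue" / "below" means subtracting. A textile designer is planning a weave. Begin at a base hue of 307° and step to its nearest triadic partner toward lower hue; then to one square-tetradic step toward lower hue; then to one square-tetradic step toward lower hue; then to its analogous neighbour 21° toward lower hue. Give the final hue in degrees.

346°

−120° (triadic ↓): 307 − 120 = 187°
−90° (square ↓): 187 − 90 = 97°
−90° (square ↓): 97 − 90 = 7°
−21° (analog 21° ↓): 7 − 21 = -14 → -14 + 360 = 346°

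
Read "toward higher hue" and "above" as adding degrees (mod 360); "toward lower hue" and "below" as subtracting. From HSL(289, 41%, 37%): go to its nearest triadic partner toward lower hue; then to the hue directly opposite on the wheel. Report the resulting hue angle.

−120° (triadic ↓): 289 − 120 = 169°
+180° (complement): 169 + 180 = 349°

349°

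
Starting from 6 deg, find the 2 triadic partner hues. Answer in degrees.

A triad places three hues 120° apart.
6 + 120 = 126°
6 + 240 = 246°

126° and 246°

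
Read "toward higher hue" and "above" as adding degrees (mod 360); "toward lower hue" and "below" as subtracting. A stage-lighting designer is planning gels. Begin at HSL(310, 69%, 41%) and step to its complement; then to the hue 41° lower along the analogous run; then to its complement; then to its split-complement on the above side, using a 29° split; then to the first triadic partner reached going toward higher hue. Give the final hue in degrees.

310 + 180 = 490 → 490 − 360 = 130°   (complement)
130 − 41 = 89°   (analog 41° ↓)
89 + 180 = 269°   (complement)
269 + 209 = 478 → 478 − 360 = 118°   (split-comp 29° ↑)
118 + 120 = 238°   (triadic ↑)

238°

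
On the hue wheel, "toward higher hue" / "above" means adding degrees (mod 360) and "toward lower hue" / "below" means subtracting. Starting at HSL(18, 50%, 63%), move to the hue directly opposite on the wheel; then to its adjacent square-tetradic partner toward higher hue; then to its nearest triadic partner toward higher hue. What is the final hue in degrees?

+180° (complement): 18 + 180 = 198°
+90° (square ↑): 198 + 90 = 288°
+120° (triadic ↑): 288 + 120 = 408 → 408 − 360 = 48°

48°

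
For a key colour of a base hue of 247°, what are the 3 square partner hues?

337°, 67°, and 157°

A square tetradic scheme places four hues every 90°.
247 + 90 = 337°
247 + 180 = 427 → 427 − 360 = 67°
247 + 270 = 517 → 517 − 360 = 157°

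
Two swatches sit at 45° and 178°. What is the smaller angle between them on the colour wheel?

133°

|45 − 178| = 133.
133 ≤ 180, so the shorter arc is 133°.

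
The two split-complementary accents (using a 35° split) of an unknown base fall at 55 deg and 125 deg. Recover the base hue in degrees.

270°

The accents sit 35° either side of the complement, so the complement is their short-arc midpoint on the wheel.
Short-arc midpoint of 55° and 125°: 90°.
Base is 180° from the complement: 90 − 180 = -90 → -90 + 360 = 270°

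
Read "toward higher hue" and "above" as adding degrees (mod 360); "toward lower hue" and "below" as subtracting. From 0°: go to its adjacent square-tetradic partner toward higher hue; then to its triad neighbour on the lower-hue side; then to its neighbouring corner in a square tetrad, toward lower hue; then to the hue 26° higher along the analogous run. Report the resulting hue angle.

266°

+90° (square ↑): 0 + 90 = 90°
−120° (triadic ↓): 90 − 120 = -30 → -30 + 360 = 330°
−90° (square ↓): 330 − 90 = 240°
+26° (analog 26° ↑): 240 + 26 = 266°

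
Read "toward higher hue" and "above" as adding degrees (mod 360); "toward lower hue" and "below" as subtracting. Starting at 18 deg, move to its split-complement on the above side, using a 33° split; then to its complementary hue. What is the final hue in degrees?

18 + 213 = 231°   (split-comp 33° ↑)
231 + 180 = 411 → 411 − 360 = 51°   (complement)

51°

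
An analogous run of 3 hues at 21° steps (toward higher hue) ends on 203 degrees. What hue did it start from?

2 steps of 21° (toward higher hue) give a net shift of +42°.
Start = end − shift: 203 − 42 = 161°

161°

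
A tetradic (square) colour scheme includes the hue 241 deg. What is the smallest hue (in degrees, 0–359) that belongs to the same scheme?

61°

A square tetradic scheme places four hues every 90°.
The full set through 241° is {61°, 151°, 241°, 331°}.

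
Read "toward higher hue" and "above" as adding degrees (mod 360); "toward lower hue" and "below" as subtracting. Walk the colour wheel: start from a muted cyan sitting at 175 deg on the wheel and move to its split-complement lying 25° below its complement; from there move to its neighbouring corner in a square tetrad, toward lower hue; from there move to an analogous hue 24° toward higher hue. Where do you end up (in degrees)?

264°

175 + 155 = 330°   (split-comp 25° ↓)
330 − 90 = 240°   (square ↓)
240 + 24 = 264°   (analog 24° ↑)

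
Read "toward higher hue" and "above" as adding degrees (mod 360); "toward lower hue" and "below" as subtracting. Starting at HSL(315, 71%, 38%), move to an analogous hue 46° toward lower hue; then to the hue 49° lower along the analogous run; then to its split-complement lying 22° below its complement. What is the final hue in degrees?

315 − 46 = 269°   (analog 46° ↓)
269 − 49 = 220°   (analog 49° ↓)
220 + 158 = 378 → 378 − 360 = 18°   (split-comp 22° ↓)

18°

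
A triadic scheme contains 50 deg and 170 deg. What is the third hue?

290°

A triad spaces three hues 120° apart.
The full set is {50°, 170°, 290°}.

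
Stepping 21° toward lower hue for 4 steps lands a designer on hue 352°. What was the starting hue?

76°

4 steps of 21° (toward lower hue) give a net shift of −84°.
Start = end − shift: 352 + 84 = 436 → 436 − 360 = 76°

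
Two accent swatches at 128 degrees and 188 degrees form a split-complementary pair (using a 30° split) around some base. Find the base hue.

338°

The accents sit 30° either side of the complement, so the complement is their short-arc midpoint on the wheel.
Short-arc midpoint of 128° and 188°: 158°.
Base is 180° from the complement: 158 − 180 = -22 → -22 + 360 = 338°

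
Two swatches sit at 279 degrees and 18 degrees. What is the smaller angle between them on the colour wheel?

|279 − 18| = 261.
The shorter arc is 360 − 261 = 99°.

99°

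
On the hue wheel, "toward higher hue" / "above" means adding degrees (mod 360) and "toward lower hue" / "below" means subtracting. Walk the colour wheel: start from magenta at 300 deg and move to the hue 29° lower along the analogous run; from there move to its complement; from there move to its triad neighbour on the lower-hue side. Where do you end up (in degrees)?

300 − 29 = 271°   (analog 29° ↓)
271 + 180 = 451 → 451 − 360 = 91°   (complement)
91 − 120 = -29 → -29 + 360 = 331°   (triadic ↓)

331°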